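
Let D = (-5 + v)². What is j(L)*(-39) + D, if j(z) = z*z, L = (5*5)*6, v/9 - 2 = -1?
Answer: -877484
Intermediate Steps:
v = 9 (v = 18 + 9*(-1) = 18 - 9 = 9)
L = 150 (L = 25*6 = 150)
j(z) = z²
D = 16 (D = (-5 + 9)² = 4² = 16)
j(L)*(-39) + D = 150²*(-39) + 16 = 22500*(-39) + 16 = -877500 + 16 = -877484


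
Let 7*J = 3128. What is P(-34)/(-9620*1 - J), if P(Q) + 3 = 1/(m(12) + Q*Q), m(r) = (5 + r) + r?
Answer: 12439/41752290 ≈ 0.00029792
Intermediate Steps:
J = 3128/7 (J = (⅐)*3128 = 3128/7 ≈ 446.86)
m(r) = 5 + 2*r
P(Q) = -3 + 1/(29 + Q²) (P(Q) = -3 + 1/((5 + 2*12) + Q*Q) = -3 + 1/((5 + 24) + Q²) = -3 + 1/(29 + Q²))
P(-34)/(-9620*1 - J) = ((-86 - 3*(-34)²)/(29 + (-34)²))/(-9620*1 - 1*3128/7) = ((-86 - 3*1156)/(29 + 1156))/(-9620 - 3128/7) = ((-86 - 3468)/1185)/(-70468/7) = ((1/1185)*(-3554))*(-7/70468) = -3554/1185*(-7/70468) = 12439/41752290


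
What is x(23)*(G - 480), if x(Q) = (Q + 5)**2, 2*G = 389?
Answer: -223832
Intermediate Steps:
G = 389/2 (G = (1/2)*389 = 389/2 ≈ 194.50)
x(Q) = (5 + Q)**2
x(23)*(G - 480) = (5 + 23)**2*(389/2 - 480) = 28**2*(-571/2) = 784*(-571/2) = -223832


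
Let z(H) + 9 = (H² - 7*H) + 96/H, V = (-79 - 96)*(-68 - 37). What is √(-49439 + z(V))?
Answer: 2*√2583697663790/175 ≈ 18370.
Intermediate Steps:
V = 18375 (V = -175*(-105) = 18375)
z(H) = -9 + H² - 7*H + 96/H (z(H) = -9 + ((H² - 7*H) + 96/H) = -9 + (H² - 7*H + 96/H) = -9 + H² - 7*H + 96/H)
√(-49439 + z(V)) = √(-49439 + (-9 + 18375² - 7*18375 + 96/18375)) = √(-49439 + (-9 + 337640625 - 128625 + 96*(1/18375))) = √(-49439 + (-9 + 337640625 - 128625 + 32/6125)) = √(-49439 + 2067260944907/6125) = √(2066958131032/6125) = 2*√2583697663790/175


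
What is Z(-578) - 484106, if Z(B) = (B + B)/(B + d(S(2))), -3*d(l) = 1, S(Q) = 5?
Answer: -839920442/1735 ≈ -4.8410e+5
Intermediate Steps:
d(l) = -⅓ (d(l) = -⅓*1 = -⅓)
Z(B) = 2*B/(-⅓ + B) (Z(B) = (B + B)/(B - ⅓) = (2*B)/(-⅓ + B) = 2*B/(-⅓ + B))
Z(-578) - 484106 = 6*(-578)/(-1 + 3*(-578)) - 484106 = 6*(-578)/(-1 - 1734) - 484106 = 6*(-578)/(-1735) - 484106 = 6*(-578)*(-1/1735) - 484106 = 3468/1735 - 484106 = -839920442/1735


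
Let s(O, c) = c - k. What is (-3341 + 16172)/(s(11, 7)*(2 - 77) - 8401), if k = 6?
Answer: -987/652 ≈ -1.5138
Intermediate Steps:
s(O, c) = -6 + c (s(O, c) = c - 1*6 = c - 6 = -6 + c)
(-3341 + 16172)/(s(11, 7)*(2 - 77) - 8401) = (-3341 + 16172)/((-6 + 7)*(2 - 77) - 8401) = 12831/(1*(-75) - 8401) = 12831/(-75 - 8401) = 12831/(-8476) = 12831*(-1/8476) = -987/652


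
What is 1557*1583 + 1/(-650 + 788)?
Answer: 340132879/138 ≈ 2.4647e+6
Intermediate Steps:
1557*1583 + 1/(-650 + 788) = 2464731 + 1/138 = 340132879/138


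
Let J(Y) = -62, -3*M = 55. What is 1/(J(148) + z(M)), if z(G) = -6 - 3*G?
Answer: -1/13 ≈ -0.076923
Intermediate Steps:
M = -55/3 (M = -⅓*55 = -55/3 ≈ -18.333)
1/(J(148) + z(M)) = 1/(-62 + (-6 - 3*(-55/3))) = 1/(-62 + (-6 + 55)) = 1/(-62 + 49) = 1/(-13) = -1/13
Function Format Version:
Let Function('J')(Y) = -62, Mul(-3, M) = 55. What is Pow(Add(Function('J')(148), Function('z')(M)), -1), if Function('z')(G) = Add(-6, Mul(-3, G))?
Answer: Rational(-1, 13) ≈ -0.076923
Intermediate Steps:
M = Rational(-55, 3) (M = Mul(Rational(-1, 3), 55) = Rational(-55, 3) ≈ -18.333)
Pow(Add(Function('J')(148), Function('z')(M)), -1) = Pow(Add(-62, Add(-6, Mul(-3, Rational(-55, 3)))), -1) = Pow(Add(-62, Add(-6, 55)), -1) = Pow(Add(-62, 49), -1) = Pow(-13, -1) = Rational(-1, 13)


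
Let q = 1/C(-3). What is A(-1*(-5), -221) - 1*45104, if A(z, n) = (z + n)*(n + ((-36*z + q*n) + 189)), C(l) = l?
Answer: -15224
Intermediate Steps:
q = -⅓ (q = 1/(-3) = -⅓ ≈ -0.33333)
A(z, n) = (n + z)*(189 - 36*z + 2*n/3) (A(z, n) = (z + n)*(n + ((-36*z - n/3) + 189)) = (n + z)*(n + (189 - 36*z - n/3)) = (n + z)*(189 - 36*z + 2*n/3))
A(-1*(-5), -221) - 1*45104 = (-36*(-1*(-5))² + 189*(-221) + 189*(-1*(-5)) + (⅔)*(-221)² - 106/3*(-221)*(-1*(-5))) - 1*45104 = (-36*5² - 41769 + 189*5 + (⅔)*48841 - 106/3*(-221)*5) - 45104 = (-36*25 - 41769 + 945 + 97682/3 + 117130/3) - 45104 = (-900 - 41769 + 945 + 97682/3 + 117130/3) - 45104 = 29880 - 45104 = -15224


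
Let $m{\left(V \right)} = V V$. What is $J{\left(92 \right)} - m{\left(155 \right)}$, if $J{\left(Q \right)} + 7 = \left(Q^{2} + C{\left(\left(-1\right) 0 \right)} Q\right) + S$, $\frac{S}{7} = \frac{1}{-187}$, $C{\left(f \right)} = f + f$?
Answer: $- \frac{2911223}{187} \approx -15568.0$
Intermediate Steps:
$m{\left(V \right)} = V^{2}$
$C{\left(f \right)} = 2 f$
$S = - \frac{7}{187}$ ($S = \frac{7}{-187} = 7 \left(- \frac{1}{187}\right) = - \frac{7}{187} \approx -0.037433$)
$J{\left(Q \right)} = - \frac{1316}{187} + Q^{2}$ ($J{\left(Q \right)} = -7 - \left(\frac{7}{187} - Q^{2} - 2 \left(\left(-1\right) 0\right) Q\right) = -7 - \left(\frac{7}{187} - Q^{2} - 2 \cdot 0 Q\right) = -7 + \left(\left(Q^{2} + 0 Q\right) - \frac{7}{187}\right) = -7 + \left(\left(Q^{2} + 0\right) - \frac{7}{187}\right) = -7 + \left(Q^{2} - \frac{7}{187}\right) = -7 + \left(- \frac{7}{187} + Q^{2}\right) = - \frac{1316}{187} + Q^{2}$)
$J{\left(92 \right)} - m{\left(155 \right)} = \left(- \frac{1316}{187} + 92^{2}\right) - 155^{2} = \left(- \frac{1316}{187} + 8464\right) - 24025 = \frac{1581452}{187} - 24025 = - \frac{2911223}{187}$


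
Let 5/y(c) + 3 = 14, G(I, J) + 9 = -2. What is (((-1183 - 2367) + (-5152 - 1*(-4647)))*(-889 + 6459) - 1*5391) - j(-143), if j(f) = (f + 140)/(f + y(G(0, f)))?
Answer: -35423849921/1568 ≈ -2.2592e+7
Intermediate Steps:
G(I, J) = -11 (G(I, J) = -9 - 2 = -11)
y(c) = 5/11 (y(c) = 5/(-3 + 14) = 5/11)
j(f) = (140 + f)/(5/11 + f) (j(f) = (f + 140)/(f + 5/11) = (140 + f)/(5/11 + f))
(((-1183 - 2367) + (-5152 - 1*(-4647)))*(-889 + 6459) - 1*5391) - j(-143) = (((-1183 - 2367) + (-5152 - 1*(-4647)))*(-889 + 6459) - 1*5391) - 11*(140 - 143)/(5 + 11*(-143)) = ((-3550 + (-5152 + 4647))*5570 - 5391) - 11*(-3)/(5 - 1573) = ((-3550 - 505)*5570 - 5391) - 11*(-3)/(-1568) = (-4055*5570 - 5391) - 11*(-1)*(-3)/1568 = (-22586350 - 5391) - 1*33/1568 = -22591741 - 33/1568 = -35423849921/1568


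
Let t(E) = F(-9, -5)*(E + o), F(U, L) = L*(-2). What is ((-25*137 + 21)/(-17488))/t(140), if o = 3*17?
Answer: 851/8350520 ≈ 0.00010191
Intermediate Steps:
o = 51
F(U, L) = -2*L
t(E) = 510 + 10*E (t(E) = (-2*(-5))*(E + 51) = 10*(51 + E) = 510 + 10*E)
((-25*137 + 21)/(-17488))/t(140) = ((-25*137 + 21)/(-17488))/(510 + 10*140) = ((-3425 + 21)*(-1/17488))/(510 + 1400) = -3404*(-1/17488)/1910 = (851/4372)*(1/1910) = 851/8350520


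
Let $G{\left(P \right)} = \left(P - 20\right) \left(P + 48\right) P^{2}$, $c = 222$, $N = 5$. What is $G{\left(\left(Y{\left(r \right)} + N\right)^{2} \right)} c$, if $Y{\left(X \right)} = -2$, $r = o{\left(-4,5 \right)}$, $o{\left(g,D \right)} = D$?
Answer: $-11274714$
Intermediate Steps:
$r = 5$
$G{\left(P \right)} = P^{2} \left(-20 + P\right) \left(48 + P\right)$ ($G{\left(P \right)} = \left(-20 + P\right) \left(48 + P\right) P^{2} = P^{2} \left(-20 + P\right) \left(48 + P\right)$)
$G{\left(\left(Y{\left(r \right)} + N\right)^{2} \right)} c = \left(\left(-2 + 5\right)^{2}\right)^{2} \left(-960 + \left(\left(-2 + 5\right)^{2}\right)^{2} + 28 \left(-2 + 5\right)^{2}\right) 222 = \left(3^{2}\right)^{2} \left(-960 + \left(3^{2}\right)^{2} + 28 \cdot 3^{2}\right) 222 = 9^{2} \left(-960 + 9^{2} + 28 \cdot 9\right) 222 = 81 \left(-960 + 81 + 252\right) 222 = 81 \left(-627\right) 222 = \left(-50787\right) 222 = -11274714$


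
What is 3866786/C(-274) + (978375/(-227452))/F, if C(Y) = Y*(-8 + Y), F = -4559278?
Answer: 1002480626237576279/20032055450654952 ≈ 50.044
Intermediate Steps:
3866786/C(-274) + (978375/(-227452))/F = 3866786/((-274*(-8 - 274))) + (978375/(-227452))/(-4559278) = 3866786/((-274*(-282))) + (978375*(-1/227452))*(-1/4559278) = 3866786/77268 - 978375/227452*(-1/4559278) = 3866786*(1/77268) + 978375/1037016899656 = 1933393/38634 + 978375/1037016899656 = 1002480626237576279/20032055450654952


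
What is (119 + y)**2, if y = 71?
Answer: 36100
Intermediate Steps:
(119 + y)**2 = (119 + 71)**2 = 190**2 = 36100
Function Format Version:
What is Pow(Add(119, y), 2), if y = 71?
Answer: 36100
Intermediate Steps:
Pow(Add(119, y), 2) = Pow(Add(119, 71), 2) = Pow(190, 2) = 36100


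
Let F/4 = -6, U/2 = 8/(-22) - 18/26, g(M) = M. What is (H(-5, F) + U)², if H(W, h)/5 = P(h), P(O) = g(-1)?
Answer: 1034289/20449 ≈ 50.579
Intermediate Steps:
P(O) = -1
U = -302/143 (U = 2*(8/(-22) - 18/26) = 2*(8*(-1/22) - 18*1/26) = 2*(-4/11 - 9/13) = 2*(-151/143) = -302/143 ≈ -2.1119)
F = -24 (F = 4*(-6) = -24)
H(W, h) = -5 (H(W, h) = 5*(-1) = -5)
(H(-5, F) + U)² = (-5 - 302/143)² = (-1017/143)² = 1034289/20449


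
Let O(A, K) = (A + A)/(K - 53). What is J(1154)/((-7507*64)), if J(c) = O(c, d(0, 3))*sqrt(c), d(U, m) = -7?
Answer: 577*sqrt(1154)/7206720 ≈ 0.0027198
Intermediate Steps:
O(A, K) = 2*A/(-53 + K) (O(A, K) = (2*A)/(-53 + K) = 2*A/(-53 + K))
J(c) = -c**(3/2)/30 (J(c) = (2*c/(-53 - 7))*sqrt(c) = (2*c/(-60))*sqrt(c) = (2*c*(-1/60))*sqrt(c) = (-c/30)*sqrt(c) = -c**(3/2)/30)
J(1154)/((-7507*64)) = (-577*sqrt(1154)/15)/((-7507*64)) = -577*sqrt(1154)/15/(-480448) = -577*sqrt(1154)/15*(-1/480448) = 577*sqrt(1154)/7206720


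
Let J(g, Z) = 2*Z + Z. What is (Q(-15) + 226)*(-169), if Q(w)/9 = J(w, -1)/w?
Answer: -192491/5 ≈ -38498.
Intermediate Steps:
J(g, Z) = 3*Z
Q(w) = -27/w (Q(w) = 9*((3*(-1))/w) = 9*(-3/w) = -27/w)
(Q(-15) + 226)*(-169) = (-27/(-15) + 226)*(-169) = (-27*(-1/15) + 226)*(-169) = (9/5 + 226)*(-169) = (1139/5)*(-169) = -192491/5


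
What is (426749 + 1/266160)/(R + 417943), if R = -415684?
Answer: 113583513841/601255440 ≈ 188.91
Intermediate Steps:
(426749 + 1/266160)/(R + 417943) = (426749 + 1/266160)/(-415684 + 417943) = (426749 + 1/266160)/2259 = (113583513841/266160)*(1/2259) = 113583513841/601255440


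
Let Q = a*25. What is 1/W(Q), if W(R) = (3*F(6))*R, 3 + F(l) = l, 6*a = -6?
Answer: -1/225 ≈ -0.0044444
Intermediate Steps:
a = -1 (a = (⅙)*(-6) = -1)
Q = -25 (Q = -1*25 = -25)
F(l) = -3 + l
W(R) = 9*R (W(R) = (3*(-3 + 6))*R = (3*3)*R = 9*R)
1/W(Q) = 1/(9*(-25)) = 1/(-225) = -1/225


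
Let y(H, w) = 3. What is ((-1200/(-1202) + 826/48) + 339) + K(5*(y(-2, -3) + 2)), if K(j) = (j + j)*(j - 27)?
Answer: 3709949/14424 ≈ 257.21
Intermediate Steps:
K(j) = 2*j*(-27 + j) (K(j) = (2*j)*(-27 + j) = 2*j*(-27 + j))
((-1200/(-1202) + 826/48) + 339) + K(5*(y(-2, -3) + 2)) = ((-1200/(-1202) + 826/48) + 339) + 2*(5*(3 + 2))*(-27 + 5*(3 + 2)) = ((-1200*(-1/1202) + 826*(1/48)) + 339) + 2*(5*5)*(-27 + 5*5) = ((600/601 + 413/24) + 339) + 2*25*(-27 + 25) = (262613/14424 + 339) + 2*25*(-2) = 5152349/14424 - 100 = 3709949/14424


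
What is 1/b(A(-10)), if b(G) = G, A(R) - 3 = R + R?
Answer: -1/17 ≈ -0.058824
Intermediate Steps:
A(R) = 3 + 2*R (A(R) = 3 + (R + R) = 3 + 2*R)
1/b(A(-10)) = 1/(3 + 2*(-10)) = 1/(3 - 20) = 1/(-17) = -1/17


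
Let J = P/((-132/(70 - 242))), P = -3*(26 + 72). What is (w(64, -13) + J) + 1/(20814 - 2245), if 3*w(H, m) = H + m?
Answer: -74777352/204259 ≈ -366.09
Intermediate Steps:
w(H, m) = H/3 + m/3 (w(H, m) = (H + m)/3 = H/3 + m/3)
P = -294 (P = -3*98 = -294)
J = -4214/11 (J = -294/((-132/(70 - 242))) = -294/((-132/(-172))) = -294/((-132*(-1/172))) = -294/33/43 = -294*43/33 = -4214/11 ≈ -383.09)
(w(64, -13) + J) + 1/(20814 - 2245) = (((⅓)*64 + (⅓)*(-13)) - 4214/11) + 1/(20814 - 2245) = ((64/3 - 13/3) - 4214/11) + 1/18569 = (17 - 4214/11) + 1/18569 = -4027/11 + 1/18569 = -74777352/204259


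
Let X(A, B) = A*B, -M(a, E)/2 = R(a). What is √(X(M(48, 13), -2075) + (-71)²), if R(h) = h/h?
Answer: √9191 ≈ 95.870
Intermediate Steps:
R(h) = 1
M(a, E) = -2 (M(a, E) = -2*1 = -2)
√(X(M(48, 13), -2075) + (-71)²) = √(-2*(-2075) + (-71)²) = √(4150 + 5041) = √9191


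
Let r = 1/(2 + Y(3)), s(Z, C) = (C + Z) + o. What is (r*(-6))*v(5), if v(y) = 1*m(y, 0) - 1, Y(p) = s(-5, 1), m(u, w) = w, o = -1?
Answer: -2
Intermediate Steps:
s(Z, C) = -1 + C + Z (s(Z, C) = (C + Z) - 1 = -1 + C + Z)
Y(p) = -5 (Y(p) = -1 + 1 - 5 = -5)
r = -⅓ (r = 1/(2 - 5) = 1/(-3) = -⅓ ≈ -0.33333)
v(y) = -1 (v(y) = 1*0 - 1 = 0 - 1 = -1)
(r*(-6))*v(5) = -⅓*(-6)*(-1) = 2*(-1) = -2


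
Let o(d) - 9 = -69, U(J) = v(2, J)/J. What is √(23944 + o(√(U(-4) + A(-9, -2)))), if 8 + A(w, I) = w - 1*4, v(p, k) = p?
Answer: 2*√5971 ≈ 154.54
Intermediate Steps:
A(w, I) = -12 + w (A(w, I) = -8 + (w - 1*4) = -8 + (w - 4) = -8 + (-4 + w) = -12 + w)
U(J) = 2/J
o(d) = -60 (o(d) = 9 - 69 = -60)
√(23944 + o(√(U(-4) + A(-9, -2)))) = √(23944 - 60) = √23884 = 2*√5971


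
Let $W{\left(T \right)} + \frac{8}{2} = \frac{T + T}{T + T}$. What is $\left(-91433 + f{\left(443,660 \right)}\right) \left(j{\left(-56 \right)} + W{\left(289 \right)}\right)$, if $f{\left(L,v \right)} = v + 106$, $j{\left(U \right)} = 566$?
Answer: $-51045521$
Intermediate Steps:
$W{\left(T \right)} = -3$ ($W{\left(T \right)} = -4 + \frac{T + T}{T + T} = -4 + \frac{2 T}{2 T} = -4 + 2 T \frac{1}{2 T} = -4 + 1 = -3$)
$f{\left(L,v \right)} = 106 + v$
$\left(-91433 + f{\left(443,660 \right)}\right) \left(j{\left(-56 \right)} + W{\left(289 \right)}\right) = \left(-91433 + \left(106 + 660\right)\right) \left(566 - 3\right) = \left(-91433 + 766\right) 563 = \left(-90667\right) 563 = -51045521$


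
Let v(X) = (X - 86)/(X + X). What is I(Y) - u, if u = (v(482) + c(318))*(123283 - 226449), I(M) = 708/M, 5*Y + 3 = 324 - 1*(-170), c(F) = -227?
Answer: -2766140410508/118331 ≈ -2.3376e+7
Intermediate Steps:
Y = 491/5 (Y = -⅗ + (324 - 1*(-170))/5 = -⅗ + (324 + 170)/5 = -⅗ + (⅕)*494 = -⅗ + 494/5 = 491/5 ≈ 98.200)
v(X) = (-86 + X)/(2*X) (v(X) = (-86 + X)/((2*X)) = (-86 + X)*(1/(2*X)) = (-86 + X)/(2*X))
u = 5633688928/241 (u = ((½)*(-86 + 482)/482 - 227)*(123283 - 226449) = ((½)*(1/482)*396 - 227)*(-103166) = (99/241 - 227)*(-103166) = -54608/241*(-103166) = 5633688928/241 ≈ 2.3376e+7)
I(Y) - u = 708/(491/5) - 1*5633688928/241 = 708*(5/491) - 5633688928/241 = 3540/491 - 5633688928/241 = -2766140410508/118331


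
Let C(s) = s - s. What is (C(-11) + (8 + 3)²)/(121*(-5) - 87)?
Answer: -121/692 ≈ -0.17486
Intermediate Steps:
C(s) = 0
(C(-11) + (8 + 3)²)/(121*(-5) - 87) = (0 + (8 + 3)²)/(121*(-5) - 87) = (0 + 11²)/(-605 - 87) = (0 + 121)/(-692) = 121*(-1/692) = -121/692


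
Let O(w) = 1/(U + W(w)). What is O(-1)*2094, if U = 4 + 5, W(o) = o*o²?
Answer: 1047/4 ≈ 261.75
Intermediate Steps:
W(o) = o³
U = 9
O(w) = 1/(9 + w³)
O(-1)*2094 = 2094/(9 + (-1)³) = 2094/(9 - 1) = 2094/8 = (⅛)*2094 = 1047/4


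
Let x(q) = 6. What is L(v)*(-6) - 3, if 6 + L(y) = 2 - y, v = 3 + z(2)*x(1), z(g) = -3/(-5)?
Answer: 303/5 ≈ 60.600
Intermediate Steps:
z(g) = 3/5 (z(g) = -3*(-1/5) = 3/5)
v = 33/5 (v = 3 + (3/5)*6 = 3 + 18/5 = 33/5 ≈ 6.6000)
L(y) = -4 - y (L(y) = -6 + (2 - y) = -4 - y)
L(v)*(-6) - 3 = (-4 - 1*33/5)*(-6) - 3 = (-4 - 33/5)*(-6) - 3 = -53/5*(-6) - 3 = 318/5 - 3 = 303/5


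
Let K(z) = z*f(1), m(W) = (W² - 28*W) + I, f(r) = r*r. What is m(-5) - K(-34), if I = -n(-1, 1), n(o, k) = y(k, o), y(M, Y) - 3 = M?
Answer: 195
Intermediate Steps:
y(M, Y) = 3 + M
n(o, k) = 3 + k
I = -4 (I = -(3 + 1) = -1*4 = -4)
f(r) = r²
m(W) = -4 + W² - 28*W (m(W) = (W² - 28*W) - 4 = -4 + W² - 28*W)
K(z) = z (K(z) = z*1² = z*1 = z)
m(-5) - K(-34) = (-4 + (-5)² - 28*(-5)) - 1*(-34) = (-4 + 25 + 140) + 34 = 161 + 34 = 195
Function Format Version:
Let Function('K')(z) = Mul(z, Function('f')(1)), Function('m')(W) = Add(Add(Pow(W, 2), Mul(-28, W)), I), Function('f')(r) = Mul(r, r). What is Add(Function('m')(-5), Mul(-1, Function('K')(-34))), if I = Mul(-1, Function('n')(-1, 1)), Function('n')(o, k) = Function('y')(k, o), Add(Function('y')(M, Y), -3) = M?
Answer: 195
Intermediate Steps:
Function('y')(M, Y) = Add(3, M)
Function('n')(o, k) = Add(3, k)
I = -4 (I = Mul(-1, Add(3, 1)) = Mul(-1, 4) = -4)
Function('f')(r) = Pow(r, 2)
Function('m')(W) = Add(-4, Pow(W, 2), Mul(-28, W)) (Function('m')(W) = Add(Add(Pow(W, 2), Mul(-28, W)), -4) = Add(-4, Pow(W, 2), Mul(-28, W)))
Function('K')(z) = z (Function('K')(z) = Mul(z, Pow(1, 2)) = Mul(z, 1) = z)
Add(Function('m')(-5), Mul(-1, Function('K')(-34))) = Add(Add(-4, Pow(-5, 2), Mul(-28, -5)), Mul(-1, -34)) = Add(Add(-4, 25, 140), 34) = Add(161, 34) = 195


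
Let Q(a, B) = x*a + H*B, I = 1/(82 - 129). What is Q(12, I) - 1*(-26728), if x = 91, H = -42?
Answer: 1307582/47 ≈ 27821.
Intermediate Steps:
I = -1/47 (I = 1/(-47) = -1/47 ≈ -0.021277)
Q(a, B) = -42*B + 91*a (Q(a, B) = 91*a - 42*B = -42*B + 91*a)
Q(12, I) - 1*(-26728) = (-42*(-1/47) + 91*12) - 1*(-26728) = (42/47 + 1092) + 26728 = 51366/47 + 26728 = 1307582/47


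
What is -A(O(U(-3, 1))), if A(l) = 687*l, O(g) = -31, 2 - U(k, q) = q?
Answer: 21297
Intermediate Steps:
U(k, q) = 2 - q
-A(O(U(-3, 1))) = -687*(-31) = -1*(-21297) = 21297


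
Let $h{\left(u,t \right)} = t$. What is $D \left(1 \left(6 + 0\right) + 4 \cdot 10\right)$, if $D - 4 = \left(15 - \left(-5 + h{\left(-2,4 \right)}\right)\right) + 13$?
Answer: $1518$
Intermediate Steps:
$D = 33$ ($D = 4 + \left(\left(15 + \left(5 - 4\right)\right) + 13\right) = 4 + \left(\left(15 + 1\right) + 13\right) = 4 + \left(16 + 13\right) = 4 + 29 = 33$)
$D \left(1 \left(6 + 0\right) + 4 \cdot 10\right) = 33 \left(1 \left(6 + 0\right) + 4 \cdot 10\right) = 33 \left(1 \cdot 6 + 40\right) = 33 \left(6 + 40\right) = 33 \cdot 46 = 1518$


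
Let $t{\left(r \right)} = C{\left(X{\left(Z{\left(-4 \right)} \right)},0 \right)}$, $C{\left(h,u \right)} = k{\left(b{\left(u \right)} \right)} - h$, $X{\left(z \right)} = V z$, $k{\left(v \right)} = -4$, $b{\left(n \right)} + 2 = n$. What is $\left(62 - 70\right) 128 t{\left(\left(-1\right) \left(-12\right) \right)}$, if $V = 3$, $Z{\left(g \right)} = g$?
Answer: $-8192$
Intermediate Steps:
$b{\left(n \right)} = -2 + n$
$X{\left(z \right)} = 3 z$
$C{\left(h,u \right)} = -4 - h$
$t{\left(r \right)} = 8$ ($t{\left(r \right)} = -4 - 3 \left(-4\right) = -4 - -12 = -4 + 12 = 8$)
$\left(62 - 70\right) 128 t{\left(\left(-1\right) \left(-12\right) \right)} = \left(62 - 70\right) 128 \cdot 8 = \left(-8\right) 128 \cdot 8 = \left(-1024\right) 8 = -8192$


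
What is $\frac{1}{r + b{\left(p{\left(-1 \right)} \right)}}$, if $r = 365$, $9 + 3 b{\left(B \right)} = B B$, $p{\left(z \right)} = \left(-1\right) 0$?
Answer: $\frac{1}{362} \approx 0.0027624$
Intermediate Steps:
$p{\left(z \right)} = 0$
$b{\left(B \right)} = -3 + \frac{B^{2}}{3}$ ($b{\left(B \right)} = -3 + \frac{B B}{3} = -3 + \frac{B^{2}}{3}$)
$\frac{1}{r + b{\left(p{\left(-1 \right)} \right)}} = \frac{1}{365 - \left(3 - \frac{0^{2}}{3}\right)} = \frac{1}{365 + \left(-3 + \frac{1}{3} \cdot 0\right)} = \frac{1}{365 + \left(-3 + 0\right)} = \frac{1}{365 - 3} = \frac{1}{362}$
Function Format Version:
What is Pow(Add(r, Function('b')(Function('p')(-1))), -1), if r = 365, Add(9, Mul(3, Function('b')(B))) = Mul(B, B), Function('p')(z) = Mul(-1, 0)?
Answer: Rational(1, 362) ≈ 0.0027624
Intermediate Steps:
Function('p')(z) = 0
Function('b')(B) = Add(-3, Mul(Rational(1, 3), Pow(B, 2))) (Function('b')(B) = Add(-3, Mul(Rational(1, 3), Mul(B, B))) = Add(-3, Mul(Rational(1, 3), Pow(B, 2))))
Pow(Add(r, Function('b')(Function('p')(-1))), -1) = Pow(Add(365, Add(-3, Mul(Rational(1, 3), Pow(0, 2)))), -1) = Pow(Add(365, Add(-3, Mul(Rational(1, 3), 0))), -1) = Pow(Add(365, Add(-3, 0)), -1) = Pow(Add(365, -3), -1) = Pow(362, -1) = Rational(1, 362)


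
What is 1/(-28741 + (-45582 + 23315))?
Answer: -1/51008 ≈ -1.9605e-5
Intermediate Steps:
1/(-28741 + (-45582 + 23315)) = 1/(-28741 - 22267) = 1/(-51008) = -1/51008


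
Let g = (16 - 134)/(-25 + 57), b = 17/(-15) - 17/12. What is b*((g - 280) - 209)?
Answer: 402033/320 ≈ 1256.4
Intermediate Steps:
b = -51/20 (b = 17*(-1/15) - 17*1/12 = -17/15 - 17/12 = -51/20 ≈ -2.5500)
g = -59/16 (g = -118/32 = -118*1/32 = -59/16 ≈ -3.6875)
b*((g - 280) - 209) = -51*((-59/16 - 280) - 209)/20 = -51*(-4539/16 - 209)/20 = -51/20*(-7883/16) = 402033/320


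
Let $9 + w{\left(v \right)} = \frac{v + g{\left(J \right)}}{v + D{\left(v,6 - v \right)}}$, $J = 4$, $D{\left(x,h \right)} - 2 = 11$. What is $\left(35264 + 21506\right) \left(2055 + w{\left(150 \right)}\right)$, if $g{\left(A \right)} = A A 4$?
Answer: $\frac{18944830240}{163} \approx 1.1623 \cdot 10^{8}$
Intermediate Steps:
$D{\left(x,h \right)} = 13$ ($D{\left(x,h \right)} = 2 + 11 = 13$)
$g{\left(A \right)} = 4 A^{2}$ ($g{\left(A \right)} = A^{2} \cdot 4 = 4 A^{2}$)
$w{\left(v \right)} = -9 + \frac{64 + v}{13 + v}$ ($w{\left(v \right)} = -9 + \frac{v + 4 \cdot 4^{2}}{v + 13} = -9 + \frac{v + 4 \cdot 16}{13 + v} = -9 + \frac{v + 64}{13 + v} = -9 + \frac{64 + v}{13 + v}$)
$\left(35264 + 21506\right) \left(2055 + w{\left(150 \right)}\right) = \left(35264 + 21506\right) \left(2055 + \frac{-53 - 1200}{13 + 150}\right) = 56770 \left(2055 + \frac{-53 - 1200}{163}\right) = 56770 \left(2055 + \frac{1}{163} \left(-1253\right)\right) = 56770 \left(2055 - \frac{1253}{163}\right) = 56770 \cdot \frac{333712}{163} = \frac{18944830240}{163}$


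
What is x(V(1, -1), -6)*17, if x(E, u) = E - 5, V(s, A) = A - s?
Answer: -119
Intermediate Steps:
x(E, u) = -5 + E
x(V(1, -1), -6)*17 = (-5 + (-1 - 1*1))*17 = (-5 + (-1 - 1))*17 = (-5 - 2)*17 = -7*17 = -119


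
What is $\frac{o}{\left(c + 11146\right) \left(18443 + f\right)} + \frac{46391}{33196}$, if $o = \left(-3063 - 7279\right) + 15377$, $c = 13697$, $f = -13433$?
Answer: $\frac{577415012299}{413168802228} \approx 1.3975$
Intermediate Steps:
$o = 5035$ ($o = -10342 + 15377 = 5035$)
$\frac{o}{\left(c + 11146\right) \left(18443 + f\right)} + \frac{46391}{33196} = \frac{5035}{\left(13697 + 11146\right) \left(18443 - 13433\right)} + \frac{46391}{33196} = \frac{5035}{24843 \cdot 5010} + 46391 \cdot \frac{1}{33196} = \frac{5035}{124463430} + \frac{46391}{33196} = 5035 \cdot \frac{1}{124463430} + \frac{46391}{33196} = \frac{1007}{24892686} + \frac{46391}{33196} = \frac{577415012299}{413168802228}$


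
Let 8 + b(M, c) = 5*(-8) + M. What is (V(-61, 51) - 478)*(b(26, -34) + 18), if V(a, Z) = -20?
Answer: 1992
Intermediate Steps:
b(M, c) = -48 + M (b(M, c) = -8 + (5*(-8) + M) = -8 + (-40 + M) = -48 + M)
(V(-61, 51) - 478)*(b(26, -34) + 18) = (-20 - 478)*((-48 + 26) + 18) = -498*(-22 + 18) = -498*(-4) = 1992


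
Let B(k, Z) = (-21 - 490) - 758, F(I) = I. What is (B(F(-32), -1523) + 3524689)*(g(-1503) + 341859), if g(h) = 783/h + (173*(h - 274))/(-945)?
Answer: 38054158751469068/31563 ≈ 1.2057e+12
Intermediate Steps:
B(k, Z) = -1269 (B(k, Z) = -511 - 758 = -1269)
g(h) = 47402/945 + 783/h - 173*h/945 (g(h) = 783/h + (173*(-274 + h))*(-1/945) = 783/h + (-47402 + 173*h)*(-1/945) = 783/h + (47402/945 - 173*h/945) = 47402/945 + 783/h - 173*h/945)
(B(F(-32), -1523) + 3524689)*(g(-1503) + 341859) = (-1269 + 3524689)*((1/945)*(739935 - 173*(-1503)*(-274 - 1503))/(-1503) + 341859) = 3523420*((1/945)*(-1/1503)*(739935 - 173*(-1503)*(-1777)) + 341859) = 3523420*((1/945)*(-1/1503)*(739935 - 462053763) + 341859) = 3523420*((1/945)*(-1/1503)*(-461313828) + 341859) = 3523420*(51257092/157815 + 341859) = 3523420*(54001735177/157815) = 38054158751469068/31563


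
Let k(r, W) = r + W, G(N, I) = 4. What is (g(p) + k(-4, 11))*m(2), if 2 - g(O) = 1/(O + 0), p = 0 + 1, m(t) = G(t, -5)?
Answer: 32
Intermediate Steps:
k(r, W) = W + r
m(t) = 4
p = 1
g(O) = 2 - 1/O (g(O) = 2 - 1/(O + 0) = 2 - 1/O)
(g(p) + k(-4, 11))*m(2) = ((2 - 1/1) + (11 - 4))*4 = ((2 - 1*1) + 7)*4 = ((2 - 1) + 7)*4 = (1 + 7)*4 = 8*4 = 32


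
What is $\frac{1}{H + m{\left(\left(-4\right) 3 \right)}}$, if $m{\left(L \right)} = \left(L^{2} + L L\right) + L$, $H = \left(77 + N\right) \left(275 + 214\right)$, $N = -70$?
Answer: $\frac{1}{3699} \approx 0.00027034$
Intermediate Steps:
$H = 3423$ ($H = \left(77 - 70\right) \left(275 + 214\right) = 7 \cdot 489 = 3423$)
$m{\left(L \right)} = L + 2 L^{2}$ ($m{\left(L \right)} = \left(L^{2} + L^{2}\right) + L = 2 L^{2} + L = L + 2 L^{2}$)
$\frac{1}{H + m{\left(\left(-4\right) 3 \right)}} = \frac{1}{3423 + \left(-4\right) 3 \left(1 + 2 \left(\left(-4\right) 3\right)\right)} = \frac{1}{3423 - 12 \left(1 + 2 \left(-12\right)\right)} = \frac{1}{3423 - 12 \left(1 - 24\right)} = \frac{1}{3423 - -276} = \frac{1}{3423 + 276} = \frac{1}{3699}$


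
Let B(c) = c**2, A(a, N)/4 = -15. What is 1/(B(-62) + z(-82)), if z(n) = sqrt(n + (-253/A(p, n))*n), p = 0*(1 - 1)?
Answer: 115320/443302913 - I*sqrt(384990)/443302913 ≈ 0.00026014 - 1.3997e-6*I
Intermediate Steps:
p = 0 (p = 0*0 = 0)
A(a, N) = -60 (A(a, N) = 4*(-15) = -60)
z(n) = sqrt(4695)*sqrt(n)/30 (z(n) = sqrt(n + (-253/(-60))*n) = sqrt(n + (-253*(-1/60))*n) = sqrt(n + 253*n/60) = sqrt(313*n/60) = sqrt(4695)*sqrt(n)/30)
1/(B(-62) + z(-82)) = 1/((-62)**2 + sqrt(4695)*sqrt(-82)/30) = 1/(3844 + sqrt(4695)*(I*sqrt(82))/30) = 1/(3844 + I*sqrt(384990)/30)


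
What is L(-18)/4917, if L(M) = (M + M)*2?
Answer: -24/1639 ≈ -0.014643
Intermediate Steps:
L(M) = 4*M (L(M) = (2*M)*2 = 4*M)
L(-18)/4917 = (4*(-18))/4917 = -72*1/4917 = -24/1639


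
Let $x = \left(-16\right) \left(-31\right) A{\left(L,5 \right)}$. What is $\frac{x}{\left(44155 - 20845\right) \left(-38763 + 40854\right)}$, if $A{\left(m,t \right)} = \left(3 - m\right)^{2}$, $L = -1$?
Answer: $\frac{3968}{24370605} \approx 0.00016282$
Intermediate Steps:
$x = 7936$ ($x = \left(-16\right) \left(-31\right) \left(-3 - 1\right)^{2} = 496 \left(-4\right)^{2} = 496 \cdot 16 = 7936$)
$\frac{x}{\left(44155 - 20845\right) \left(-38763 + 40854\right)} = \frac{7936}{\left(44155 - 20845\right) \left(-38763 + 40854\right)} = \frac{7936}{23310 \cdot 2091} = \frac{7936}{48741210} = 7936 \cdot \frac{1}{48741210} = \frac{3968}{24370605}$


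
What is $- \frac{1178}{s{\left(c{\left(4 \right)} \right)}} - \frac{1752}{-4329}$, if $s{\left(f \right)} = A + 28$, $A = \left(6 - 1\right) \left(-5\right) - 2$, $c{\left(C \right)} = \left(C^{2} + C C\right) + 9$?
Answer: $- \frac{1699270}{1443} \approx -1177.6$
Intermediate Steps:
$c{\left(C \right)} = 9 + 2 C^{2}$ ($c{\left(C \right)} = \left(C^{2} + C^{2}\right) + 9 = 2 C^{2} + 9 = 9 + 2 C^{2}$)
$A = -27$ ($A = 5 \left(-5\right) - 2 = -25 - 2 = -27$)
$s{\left(f \right)} = 1$ ($s{\left(f \right)} = -27 + 28 = 1$)
$- \frac{1178}{s{\left(c{\left(4 \right)} \right)}} - \frac{1752}{-4329} = - \frac{1178}{1} - \frac{1752}{-4329} = \left(-1178\right) 1 - - \frac{584}{1443} = -1178 + \frac{584}{1443} = - \frac{1699270}{1443}$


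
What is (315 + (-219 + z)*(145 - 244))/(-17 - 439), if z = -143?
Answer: -12051/152 ≈ -79.283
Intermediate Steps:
(315 + (-219 + z)*(145 - 244))/(-17 - 439) = (315 + (-219 - 143)*(145 - 244))/(-17 - 439) = (315 - 362*(-99))/(-456) = (315 + 35838)*(-1/456) = 36153*(-1/456) = -12051/152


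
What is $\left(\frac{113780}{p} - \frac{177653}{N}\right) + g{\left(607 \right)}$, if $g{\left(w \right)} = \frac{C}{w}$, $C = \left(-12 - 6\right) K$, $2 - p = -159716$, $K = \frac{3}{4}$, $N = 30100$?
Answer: $- \frac{1086379353477}{208439975900} \approx -5.212$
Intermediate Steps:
$K = \frac{3}{4}$ ($K = 3 \cdot \frac{1}{4} = \frac{3}{4} \approx 0.75$)
$p = 159718$ ($p = 2 - -159716 = 2 + 159716 = 159718$)
$C = - \frac{27}{2}$ ($C = \left(-12 - 6\right) \frac{3}{4} = \left(-18\right) \frac{3}{4} = - \frac{27}{2} \approx -13.5$)
$g{\left(w \right)} = - \frac{27}{2 w}$
$\left(\frac{113780}{p} - \frac{177653}{N}\right) + g{\left(607 \right)} = \left(\frac{113780}{159718} - \frac{177653}{30100}\right) - \frac{27}{2 \cdot 607} = \left(113780 \cdot \frac{1}{159718} - \frac{25379}{4300}\right) - \frac{27}{1214} = \left(\frac{56890}{79859} - \frac{25379}{4300}\right) - \frac{27}{1214} = - \frac{1782114561}{343393700} - \frac{27}{1214} = - \frac{1086379353477}{208439975900}$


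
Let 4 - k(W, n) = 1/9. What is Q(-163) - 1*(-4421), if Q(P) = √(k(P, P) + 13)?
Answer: 4421 + 2*√38/3 ≈ 4425.1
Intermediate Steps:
k(W, n) = 35/9 (k(W, n) = 4 - 1/9 = 4 - 1*⅑ = 4 - ⅑ = 35/9)
Q(P) = 2*√38/3 (Q(P) = √(35/9 + 13) = √(152/9) = 2*√38/3)
Q(-163) - 1*(-4421) = 2*√38/3 - 1*(-4421) = 2*√38/3 + 4421 = 4421 + 2*√38/3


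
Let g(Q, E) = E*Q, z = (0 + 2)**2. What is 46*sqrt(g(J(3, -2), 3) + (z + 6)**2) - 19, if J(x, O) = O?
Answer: -19 + 46*sqrt(94) ≈ 426.99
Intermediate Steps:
z = 4 (z = 2**2 = 4)
46*sqrt(g(J(3, -2), 3) + (z + 6)**2) - 19 = 46*sqrt(3*(-2) + (4 + 6)**2) - 19 = 46*sqrt(-6 + 10**2) - 19 = 46*sqrt(-6 + 100) - 19 = 46*sqrt(94) - 19 = -19 + 46*sqrt(94)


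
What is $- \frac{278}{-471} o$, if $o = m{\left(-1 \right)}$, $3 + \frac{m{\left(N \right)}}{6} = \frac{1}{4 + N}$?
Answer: $- \frac{4448}{471} \approx -9.4437$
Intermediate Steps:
$m{\left(N \right)} = -18 + \frac{6}{4 + N}$
$o = -16$ ($o = \frac{6 \left(-11 - -3\right)}{4 - 1} = \frac{6 \left(-11 + 3\right)}{3} = 6 \cdot \frac{1}{3} \left(-8\right) = -16$)
$- \frac{278}{-471} o = - \frac{278}{-471} \left(-16\right) = \left(-278\right) \left(- \frac{1}{471}\right) \left(-16\right) = \frac{278}{471} \left(-16\right) = - \frac{4448}{471}$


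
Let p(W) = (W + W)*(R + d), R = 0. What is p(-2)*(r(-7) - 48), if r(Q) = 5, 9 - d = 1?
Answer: 1376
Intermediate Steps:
d = 8 (d = 9 - 1*1 = 9 - 1 = 8)
p(W) = 16*W (p(W) = (W + W)*(0 + 8) = (2*W)*8 = 16*W)
p(-2)*(r(-7) - 48) = (16*(-2))*(5 - 48) = -32*(-43) = 1376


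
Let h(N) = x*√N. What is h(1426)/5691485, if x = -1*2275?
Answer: -455*√1426/1138297 ≈ -0.015094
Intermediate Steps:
x = -2275
h(N) = -2275*√N
h(1426)/5691485 = -2275*√1426/5691485 = -2275*√1426*(1/5691485) = -455*√1426/1138297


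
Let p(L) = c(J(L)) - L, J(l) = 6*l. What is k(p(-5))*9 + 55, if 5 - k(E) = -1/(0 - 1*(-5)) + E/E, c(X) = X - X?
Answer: 464/5 ≈ 92.800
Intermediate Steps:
c(X) = 0
p(L) = -L (p(L) = 0 - L = -L)
k(E) = 21/5 (k(E) = 5 - (-1/(0 - 1*(-5)) + E/E) = 5 - (-1/(0 + 5) + 1) = 5 - (-1/5 + 1) = 5 - (-1*⅕ + 1) = 5 - (-⅕ + 1) = 5 - 1*⅘ = 5 - ⅘ = 21/5)
k(p(-5))*9 + 55 = (21/5)*9 + 55 = 189/5 + 55 = 464/5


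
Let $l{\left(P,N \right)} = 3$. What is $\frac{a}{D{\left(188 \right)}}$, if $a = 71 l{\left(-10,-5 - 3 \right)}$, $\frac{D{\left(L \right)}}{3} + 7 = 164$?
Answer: $\frac{71}{157} \approx 0.45223$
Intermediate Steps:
$D{\left(L \right)} = 471$ ($D{\left(L \right)} = -21 + 3 \cdot 164 = -21 + 492 = 471$)
$a = 213$ ($a = 71 \cdot 3 = 213$)
$\frac{a}{D{\left(188 \right)}} = \frac{213}{471} = 213 \cdot \frac{1}{471} = \frac{71}{157}$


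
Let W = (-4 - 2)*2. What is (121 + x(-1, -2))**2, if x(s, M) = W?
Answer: 11881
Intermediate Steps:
W = -12 (W = -6*2 = -12)
x(s, M) = -12
(121 + x(-1, -2))**2 = (121 - 12)**2 = 109**2 = 11881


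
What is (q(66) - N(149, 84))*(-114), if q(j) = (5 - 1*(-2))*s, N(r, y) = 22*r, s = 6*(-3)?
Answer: 388056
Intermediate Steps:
s = -18
q(j) = -126 (q(j) = (5 - 1*(-2))*(-18) = (5 + 2)*(-18) = 7*(-18) = -126)
(q(66) - N(149, 84))*(-114) = (-126 - 22*149)*(-114) = (-126 - 1*3278)*(-114) = (-126 - 3278)*(-114) = -3404*(-114) = 388056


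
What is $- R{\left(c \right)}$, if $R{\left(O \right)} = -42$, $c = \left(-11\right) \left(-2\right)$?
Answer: $42$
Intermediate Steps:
$c = 22$
$- R{\left(c \right)} = \left(-1\right) \left(-42\right) = 42$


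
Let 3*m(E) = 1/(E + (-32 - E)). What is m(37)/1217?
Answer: -1/116832 ≈ -8.5593e-6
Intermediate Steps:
m(E) = -1/96 (m(E) = 1/(3*(E + (-32 - E))) = (⅓)/(-32) = (⅓)*(-1/32) = -1/96)
m(37)/1217 = -1/96/1217 = -1/96*1/1217 = -1/116832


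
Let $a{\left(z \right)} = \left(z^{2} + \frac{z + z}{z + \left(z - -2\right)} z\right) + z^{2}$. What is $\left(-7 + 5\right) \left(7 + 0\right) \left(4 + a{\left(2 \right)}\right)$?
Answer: $- \frac{560}{3} \approx -186.67$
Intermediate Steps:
$a{\left(z \right)} = 2 z^{2} + \frac{2 z^{2}}{2 + 2 z}$ ($a{\left(z \right)} = \left(z^{2} + \frac{2 z}{z + \left(z + 2\right)} z\right) + z^{2} = \left(z^{2} + \frac{2 z}{z + \left(2 + z\right)} z\right) + z^{2} = \left(z^{2} + \frac{2 z}{2 + 2 z} z\right) + z^{2} = \left(z^{2} + \frac{2 z^{2}}{2 + 2 z}\right) + z^{2} = 2 z^{2} + \frac{2 z^{2}}{2 + 2 z}$)
$\left(-7 + 5\right) \left(7 + 0\right) \left(4 + a{\left(2 \right)}\right) = \left(-7 + 5\right) \left(7 + 0\right) \left(4 + \frac{2^{2} \left(3 + 2 \cdot 2\right)}{1 + 2}\right) = \left(-2\right) 7 \left(4 + \frac{4 \left(3 + 4\right)}{3}\right) = - 14 \left(4 + 4 \cdot \frac{1}{3} \cdot 7\right) = - 14 \left(4 + \frac{28}{3}\right) = \left(-14\right) \frac{40}{3} = - \frac{560}{3}$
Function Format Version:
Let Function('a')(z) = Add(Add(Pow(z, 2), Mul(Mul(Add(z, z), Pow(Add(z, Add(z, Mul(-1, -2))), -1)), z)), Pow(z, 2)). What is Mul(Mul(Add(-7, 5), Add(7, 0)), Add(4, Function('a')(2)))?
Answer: Rational(-560, 3) ≈ -186.67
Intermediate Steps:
Function('a')(z) = Add(Mul(2, Pow(z, 2)), Mul(2, Pow(z, 2), Pow(Add(2, Mul(2, z)), -1))) (Function('a')(z) = Add(Add(Pow(z, 2), Mul(Mul(Mul(2, z), Pow(Add(z, Add(z, 2)), -1)), z)), Pow(z, 2)) = Add(Add(Pow(z, 2), Mul(Mul(Mul(2, z), Pow(Add(z, Add(2, z)), -1)), z)), Pow(z, 2)) = Add(Add(Pow(z, 2), Mul(Mul(Mul(2, z), Pow(Add(2, Mul(2, z)), -1)), z)), Pow(z, 2)) = Add(Add(Pow(z, 2), Mul(Mul(2, z, Pow(Add(2, Mul(2, z)), -1)), z)), Pow(z, 2)) = Add(Add(Pow(z, 2), Mul(2, Pow(z, 2), Pow(Add(2, Mul(2, z)), -1))), Pow(z, 2)) = Add(Mul(2, Pow(z, 2)), Mul(2, Pow(z, 2), Pow(Add(2, Mul(2, z)), -1))))
Mul(Mul(Add(-7, 5), Add(7, 0)), Add(4, Function('a')(2))) = Mul(Mul(Add(-7, 5), Add(7, 0)), Add(4, Mul(Pow(2, 2), Pow(Add(1, 2), -1), Add(3, Mul(2, 2))))) = Mul(Mul(-2, 7), Add(4, Mul(4, Pow(3, -1), Add(3, 4)))) = Mul(-14, Add(4, Mul(4, Rational(1, 3), 7))) = Mul(-14, Add(4, Rational(28, 3))) = Mul(-14, Rational(40, 3)) = Rational(-560, 3)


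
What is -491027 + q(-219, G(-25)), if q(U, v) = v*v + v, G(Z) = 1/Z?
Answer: -306891899/625 ≈ -4.9103e+5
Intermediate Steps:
q(U, v) = v + v² (q(U, v) = v² + v = v + v²)
-491027 + q(-219, G(-25)) = -491027 + (1 + 1/(-25))/(-25) = -491027 - (1 - 1/25)/25 = -491027 - 1/25*24/25 = -491027 - 24/625 = -306891899/625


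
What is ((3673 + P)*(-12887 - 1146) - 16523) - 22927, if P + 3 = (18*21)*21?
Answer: -162934514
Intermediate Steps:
P = 7935 (P = -3 + (18*21)*21 = -3 + 378*21 = -3 + 7938 = 7935)
((3673 + P)*(-12887 - 1146) - 16523) - 22927 = ((3673 + 7935)*(-12887 - 1146) - 16523) - 22927 = (11608*(-14033) - 16523) - 22927 = (-162895064 - 16523) - 22927 = -162911587 - 22927 = -162934514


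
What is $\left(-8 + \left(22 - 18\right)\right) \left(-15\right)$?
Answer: $60$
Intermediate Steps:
$\left(-8 + \left(22 - 18\right)\right) \left(-15\right) = \left(-8 + 4\right) \left(-15\right) = \left(-4\right) \left(-15\right) = 60$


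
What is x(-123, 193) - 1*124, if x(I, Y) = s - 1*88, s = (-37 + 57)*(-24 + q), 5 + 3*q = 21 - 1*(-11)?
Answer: -512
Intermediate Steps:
q = 9 (q = -5/3 + (21 - 1*(-11))/3 = -5/3 + (21 + 11)/3 = -5/3 + (⅓)*32 = -5/3 + 32/3 = 9)
s = -300 (s = (-37 + 57)*(-24 + 9) = 20*(-15) = -300)
x(I, Y) = -388 (x(I, Y) = -300 - 1*88 = -300 - 88 = -388)
x(-123, 193) - 1*124 = -388 - 1*124 = -388 - 124 = -512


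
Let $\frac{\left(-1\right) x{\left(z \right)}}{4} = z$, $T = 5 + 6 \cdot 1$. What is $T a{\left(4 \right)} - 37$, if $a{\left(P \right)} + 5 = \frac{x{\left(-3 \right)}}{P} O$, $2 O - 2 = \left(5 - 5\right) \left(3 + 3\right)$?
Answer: $-59$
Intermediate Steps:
$T = 11$ ($T = 5 + 6 = 11$)
$O = 1$ ($O = 1 + \frac{\left(5 - 5\right) \left(3 + 3\right)}{2} = 1 + \frac{0 \cdot 6}{2} = 1 + \frac{1}{2} \cdot 0 = 1 + 0 = 1$)
$x{\left(z \right)} = - 4 z$
$a{\left(P \right)} = -5 + \frac{12}{P}$ ($a{\left(P \right)} = -5 + \frac{\left(-4\right) \left(-3\right)}{P} 1 = -5 + \frac{12}{P} 1 = -5 + \frac{12}{P}$)
$T a{\left(4 \right)} - 37 = 11 \left(-5 + \frac{12}{4}\right) - 37 = 11 \left(-5 + 12 \cdot \frac{1}{4}\right) - 37 = 11 \left(-5 + 3\right) - 37 = 11 \left(-2\right) - 37 = -22 - 37 = -59$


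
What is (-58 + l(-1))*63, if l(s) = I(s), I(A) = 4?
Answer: -3402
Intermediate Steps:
l(s) = 4
(-58 + l(-1))*63 = (-58 + 4)*63 = -54*63 = -3402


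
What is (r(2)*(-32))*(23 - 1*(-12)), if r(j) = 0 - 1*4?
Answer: 4480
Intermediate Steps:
r(j) = -4 (r(j) = 0 - 4 = -4)
(r(2)*(-32))*(23 - 1*(-12)) = (-4*(-32))*(23 - 1*(-12)) = 128*(23 + 12) = 128*35 = 4480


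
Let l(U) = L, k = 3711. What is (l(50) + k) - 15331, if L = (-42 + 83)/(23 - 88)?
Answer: -755341/65 ≈ -11621.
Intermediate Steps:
L = -41/65 (L = 41/(-65) = 41*(-1/65) = -41/65 ≈ -0.63077)
l(U) = -41/65
(l(50) + k) - 15331 = (-41/65 + 3711) - 15331 = 241174/65 - 15331 = -755341/65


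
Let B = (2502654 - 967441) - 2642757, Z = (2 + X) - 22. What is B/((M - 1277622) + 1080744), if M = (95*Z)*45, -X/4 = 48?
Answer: 553772/551589 ≈ 1.0040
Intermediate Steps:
X = -192 (X = -4*48 = -192)
Z = -212 (Z = (2 - 192) - 22 = -190 - 22 = -212)
M = -906300 (M = (95*(-212))*45 = -20140*45 = -906300)
B = -1107544 (B = 1535213 - 2642757 = -1107544)
B/((M - 1277622) + 1080744) = -1107544/((-906300 - 1277622) + 1080744) = -1107544/(-2183922 + 1080744) = -1107544/(-1103178) = -1107544*(-1/1103178) = 553772/551589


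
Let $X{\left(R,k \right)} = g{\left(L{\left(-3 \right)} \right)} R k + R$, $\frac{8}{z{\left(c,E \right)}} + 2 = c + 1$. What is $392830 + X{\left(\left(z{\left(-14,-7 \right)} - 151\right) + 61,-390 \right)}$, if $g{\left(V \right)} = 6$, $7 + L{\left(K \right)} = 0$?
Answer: $\frac{9068812}{15} \approx 6.0459 \cdot 10^{5}$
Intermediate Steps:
$z{\left(c,E \right)} = \frac{8}{-1 + c}$ ($z{\left(c,E \right)} = \frac{8}{-2 + \left(c + 1\right)} = \frac{8}{-2 + \left(1 + c\right)} = \frac{8}{-1 + c}$)
$L{\left(K \right)} = -7$ ($L{\left(K \right)} = -7 + 0 = -7$)
$X{\left(R,k \right)} = R + 6 R k$ ($X{\left(R,k \right)} = 6 R k + R = R + 6 R k$)
$392830 + X{\left(\left(z{\left(-14,-7 \right)} - 151\right) + 61,-390 \right)} = 392830 + \left(\left(\frac{8}{-1 - 14} - 151\right) + 61\right) \left(1 + 6 \left(-390\right)\right) = 392830 + \left(\left(\frac{8}{-15} - 151\right) + 61\right) \left(1 - 2340\right) = 392830 + \left(\left(8 \left(- \frac{1}{15}\right) - 151\right) + 61\right) \left(-2339\right) = 392830 + \left(\left(- \frac{8}{15} - 151\right) + 61\right) \left(-2339\right) = 392830 + \left(- \frac{2273}{15} + 61\right) \left(-2339\right) = 392830 - - \frac{3176362}{15} = 392830 + \frac{3176362}{15} = \frac{9068812}{15}$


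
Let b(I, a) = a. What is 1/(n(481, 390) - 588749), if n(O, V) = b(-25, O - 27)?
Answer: -1/588295 ≈ -1.6998e-6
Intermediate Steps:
n(O, V) = -27 + O (n(O, V) = O - 27 = -27 + O)
1/(n(481, 390) - 588749) = 1/((-27 + 481) - 588749) = 1/(454 - 588749) = 1/(-588295) = -1/588295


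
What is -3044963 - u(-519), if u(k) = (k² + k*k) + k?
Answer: -3583166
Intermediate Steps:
u(k) = k + 2*k² (u(k) = (k² + k²) + k = 2*k² + k = k + 2*k²)
-3044963 - u(-519) = -3044963 - (-519)*(1 + 2*(-519)) = -3044963 - (-519)*(1 - 1038) = -3044963 - (-519)*(-1037) = -3044963 - 1*538203 = -3044963 - 538203 = -3583166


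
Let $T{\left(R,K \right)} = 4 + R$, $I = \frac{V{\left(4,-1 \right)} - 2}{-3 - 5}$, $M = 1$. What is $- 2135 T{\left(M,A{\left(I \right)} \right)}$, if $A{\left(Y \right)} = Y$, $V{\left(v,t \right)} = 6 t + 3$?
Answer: $-10675$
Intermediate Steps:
$V{\left(v,t \right)} = 3 + 6 t$
$I = \frac{5}{8}$ ($I = \frac{\left(3 + 6 \left(-1\right)\right) - 2}{-3 - 5} = \frac{\left(3 - 6\right) - 2}{-8} = \left(-3 - 2\right) \left(- \frac{1}{8}\right) = \left(-5\right) \left(- \frac{1}{8}\right) = \frac{5}{8} \approx 0.625$)
$- 2135 T{\left(M,A{\left(I \right)} \right)} = - 2135 \left(4 + 1\right) = \left(-2135\right) 5 = -10675$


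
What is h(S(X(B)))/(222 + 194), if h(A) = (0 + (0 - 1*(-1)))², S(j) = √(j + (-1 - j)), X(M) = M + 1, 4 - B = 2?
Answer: 1/416 ≈ 0.0024038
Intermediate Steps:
B = 2 (B = 4 - 1*2 = 4 - 2 = 2)
X(M) = 1 + M
S(j) = I (S(j) = √(-1) = I)
h(A) = 1 (h(A) = (0 + (0 + 1))² = (0 + 1)² = 1² = 1)
h(S(X(B)))/(222 + 194) = 1/(222 + 194) = 1/416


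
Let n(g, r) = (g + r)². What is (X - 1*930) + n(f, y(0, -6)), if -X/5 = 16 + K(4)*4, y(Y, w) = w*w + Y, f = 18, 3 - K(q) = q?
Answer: 1926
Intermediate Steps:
K(q) = 3 - q
y(Y, w) = Y + w² (y(Y, w) = w² + Y = Y + w²)
X = -60 (X = -5*(16 + (3 - 1*4)*4) = -5*(16 + (3 - 4)*4) = -5*(16 - 1*4) = -5*(16 - 4) = -5*12 = -60)
(X - 1*930) + n(f, y(0, -6)) = (-60 - 1*930) + (18 + (0 + (-6)²))² = (-60 - 930) + (18 + (0 + 36))² = -990 + (18 + 36)² = -990 + 54² = -990 + 2916 = 1926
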